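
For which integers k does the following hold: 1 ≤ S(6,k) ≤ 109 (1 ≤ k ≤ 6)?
1, 2, 3, 4, 5, 6
S(6,1)=1; S(6,2)=31; S(6,3)=90; S(6,4)=65; S(6,5)=15; S(6,6)=1. So valid k = 1, 2, 3, 4, 5, 6.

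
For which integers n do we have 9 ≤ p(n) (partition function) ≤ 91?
6, 7, 8, 9, 10, 11, 12

Tabulating p(n) via p(n) = p(n−1) + p(n−2) − p(n−5) − p(n−7) + …: p(5)=7; p(6)=11; p(7)=15; p(8)=22; p(9)=30; p(10)=42; p(11)=56; p(12)=77; p(13)=101. So valid n = 6, 7, 8, 9, 10, 11, 12.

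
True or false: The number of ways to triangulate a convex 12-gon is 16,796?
Triangulations of a convex 12-gon are counted by the Catalan number C_10: C_10 = C(20,10)/(10+1) = 184,756/11 = 16,796.
Final answer: True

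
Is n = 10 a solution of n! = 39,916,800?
No

Working:
10! = 10·9! = 10·362,880 = 3,628,800, which does not equal 39,916,800.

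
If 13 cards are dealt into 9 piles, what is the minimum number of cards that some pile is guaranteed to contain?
2

Pigeonhole: ⌈13/9⌉ = 2.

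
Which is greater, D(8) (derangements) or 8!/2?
8!/2

Working:
D(8) = (8-1)·[D(7) + D(6)] = 7·[1,854 + 265] = 14,833; 8!/2 = 40,320/2 = 20,160.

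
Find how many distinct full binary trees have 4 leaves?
Using the Catalan number formula: C_n = C(2n, n) / (n+1)
C_3 = C(6, 3) / (3+1)
     = 20 / 4
     = 5
Final answer: 5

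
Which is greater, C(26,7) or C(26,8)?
C(26,7)=657,800, C(26,8)=1,562,275.
Final answer: C(26,8)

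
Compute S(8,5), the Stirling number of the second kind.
1,050
Using the Stirling recurrence: S(n,k) = k·S(n-1,k) + S(n-1,k-1)
S(8,5) = 5·S(7,5) + S(7,4)
         = 5·140 + 350
         = 700 + 350
         = 1,050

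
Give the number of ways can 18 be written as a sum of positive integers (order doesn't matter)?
385

Solution: Pentagonal recurrence p(n) = p(n−1) + p(n−2) − p(n−5) − p(n−7) + …: p(18) = p(17) + p(16) − p(13) − p(11) + p(6) + p(3) = 297 + 231 − 101 − 56 + 11 + 3 = 385.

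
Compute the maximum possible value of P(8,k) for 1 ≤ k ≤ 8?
40,320

Explanation: P(8,k) increases in k, so maximum at k = 8: 8! = 40,320.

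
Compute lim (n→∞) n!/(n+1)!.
0

Solution: n!/(n+1)! = 1/[(n+1)] → 0 as n → ∞.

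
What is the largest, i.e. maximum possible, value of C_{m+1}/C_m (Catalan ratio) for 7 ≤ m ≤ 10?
7/2

Solution: C_{m+1}/C_m = 2(2m+1)/(m+2), which increases with m. Maximum at m = 10: 2·21/12 = 7/2.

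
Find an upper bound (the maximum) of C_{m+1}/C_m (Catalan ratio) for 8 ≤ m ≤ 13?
18/5

C_{m+1}/C_m = 2(2m+1)/(m+2), which increases with m. Maximum at m = 13: 2·27/15 = 18/5.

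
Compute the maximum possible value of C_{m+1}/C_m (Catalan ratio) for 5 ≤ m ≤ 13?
18/5

Working:
C_{m+1}/C_m = 2(2m+1)/(m+2), which increases with m. Maximum at m = 13: 2·27/15 = 18/5.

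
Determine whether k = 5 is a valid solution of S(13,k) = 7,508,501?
Yes

Reasoning: S(13,5) = 5·S(12,5) + S(12,4) = 5·1,379,400 + 611,501 = 7,508,501, which equals 7,508,501.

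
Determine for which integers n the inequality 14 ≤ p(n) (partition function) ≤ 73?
7, 8, 9, 10, 11

Working:
Tabulating p(n) via p(n) = p(n−1) + p(n−2) − p(n−5) − p(n−7) + …: p(6)=11; p(7)=15; p(8)=22; p(9)=30; p(10)=42; p(11)=56; p(12)=77. So valid n = 7, 8, 9, 10, 11.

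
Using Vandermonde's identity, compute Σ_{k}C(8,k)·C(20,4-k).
20,475

Reasoning: = C(8+20,4) = C(28,4) = 20,475.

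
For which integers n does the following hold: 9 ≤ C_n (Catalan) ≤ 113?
4, 5

C_3=5; C_4=14; C_5=42; C_6=132. So valid n = 4, 5.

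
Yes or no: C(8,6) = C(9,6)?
LHS = C(8,6) = 28; RHS = C(9,6) = 84. 28 ≠ 84, so the statement does not hold.

Answer: No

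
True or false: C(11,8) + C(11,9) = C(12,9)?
Pascal's identity: LHS = 165 + 55 = 220; RHS = C(12,9) = 220. Both sides agree, so the statement holds.
Final answer: True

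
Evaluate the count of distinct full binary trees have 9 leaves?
1,430

Working:
Using the Catalan number formula: C_n = C(2n, n) / (n+1)
C_8 = C(16, 8) / (8+1)
     = 12870 / 9
     = 1,430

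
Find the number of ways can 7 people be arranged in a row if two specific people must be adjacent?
1,440

Solution: Treat pair as unit: (7-1)! arrangements × 2 internal orders = 1,440.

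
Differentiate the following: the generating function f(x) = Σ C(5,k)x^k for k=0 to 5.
Σ k·C(5,k)x^(k-1) for k=1 to 5

Explanation: Term-by-term differentiation gives Σ k·C(5,k)x^{k-1} for k=1 to 5.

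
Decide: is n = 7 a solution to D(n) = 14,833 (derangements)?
No

Working:
D(7) = (7-1)·[D(6) + D(5)] = 6·[265 + 44] = 1,854, which does not equal 14,833.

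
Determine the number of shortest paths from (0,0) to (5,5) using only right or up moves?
252

Reasoning: Choose 5 rights from 10 moves: C(10,5) = 252.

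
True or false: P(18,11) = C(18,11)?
P(18,11) = 1,270,312,243,200 and C(18,11) = 31,824; P(n,r) = r! × C(n,r) so P > C whenever r ≥ 2.

Answer: False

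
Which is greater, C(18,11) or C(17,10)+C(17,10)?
C(17,10)+C(17,10)

Working:
C(18,11)=31,824; C(17,10)+C(17,10)=19,448+19,448=38,896.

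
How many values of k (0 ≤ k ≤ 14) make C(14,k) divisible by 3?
3
Checking C(14,k) mod 3 for k = 0..14: divisible at k = 6, 7, 8. That's 3 values.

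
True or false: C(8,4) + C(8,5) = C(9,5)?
True

Pascal's identity C(n,k) + C(n,k+1) = C(n+1,k+1): 70 + 56 = 126 = C(9,5).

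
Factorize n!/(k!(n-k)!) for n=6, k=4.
C(6,4) = 15

Explanation: This is the binomial coefficient C(6,4) = 15.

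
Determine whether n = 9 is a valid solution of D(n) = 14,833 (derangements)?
No
D(9) = (9-1)·[D(8) + D(7)] = 8·[14,833 + 1,854] = 133,496, which does not equal 14,833.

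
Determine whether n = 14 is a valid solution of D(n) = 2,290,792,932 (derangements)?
No

Reasoning: D(14) = (14-1)·[D(13) + D(12)] = 13·[2,290,792,932 + 176,214,841] = 32,071,101,049, which does not equal 2,290,792,932.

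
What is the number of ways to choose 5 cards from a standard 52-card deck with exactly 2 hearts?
712,842

Solution: 13 hearts and 39 non-hearts: C(13,2) × C(39,3) = 78 × 9139 = 712,842.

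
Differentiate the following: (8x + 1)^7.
56(8x + 1)^6
Chain rule: 7(8x+1)^{6} × 8 = 56(8x+1)^{6}.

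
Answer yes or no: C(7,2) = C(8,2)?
No
LHS = C(7,2) = 21; RHS = C(8,2) = 28. 21 ≠ 28, so the statement does not hold.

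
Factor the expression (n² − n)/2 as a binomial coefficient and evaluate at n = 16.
(n² − n)/2 = n(n−1)/2 = C(n,2). At n = 16: C(16,2) = 120.

Answer: C(n,2); C(16,2) = 120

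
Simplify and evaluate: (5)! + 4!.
(5)! + 4! = (5)·4! + 4! = (5+1)·4! = 6·4! = 144.

Answer: 144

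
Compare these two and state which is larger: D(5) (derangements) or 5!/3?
D(5)

D(5) = (5-1)·[D(4) + D(3)] = 4·[9 + 2] = 44; 5!/3 = 120/3 = 40.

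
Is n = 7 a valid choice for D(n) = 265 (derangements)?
No

Explanation: D(7) = (7-1)·[D(6) + D(5)] = 6·[265 + 44] = 1,854, which does not equal 265.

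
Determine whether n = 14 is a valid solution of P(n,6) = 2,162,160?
Yes

P(14,6) = 14·13·12·11·10·9 = 2,162,160, which equals 2,162,160.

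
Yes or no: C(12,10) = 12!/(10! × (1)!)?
No

The correct denominator is 10!×2!, giving C(12,10) = 66; the stated RHS is 12!/(10!×1!) = 132 ≠ 66, so the statement does not hold.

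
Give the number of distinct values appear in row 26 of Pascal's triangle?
14

Explanation: Row 26 has entries C(26,0)..C(26,26); by symmetry C(26,k)=C(26,26-k), giving 14 distinct values.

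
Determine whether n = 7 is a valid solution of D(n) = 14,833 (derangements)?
No

Reasoning: D(7) = (7-1)·[D(6) + D(5)] = 6·[265 + 44] = 1,854, which does not equal 14,833.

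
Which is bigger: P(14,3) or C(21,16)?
C(21,16)

Solution: P(14,3)=2,184, C(21,16)=20,349.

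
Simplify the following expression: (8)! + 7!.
45,360

Working:
(8)! + 7! = (8)·7! + 7! = (8+1)·7! = 9·7! = 45,360.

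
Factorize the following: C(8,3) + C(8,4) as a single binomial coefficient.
By Pascal's identity: C(8,3) + C(8,4) = C(9,4) = 126.
Final answer: C(9,4)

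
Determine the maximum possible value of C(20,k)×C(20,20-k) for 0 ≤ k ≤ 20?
34,134,779,536

Explanation: C(20,k)·C(20,20-k) = C(20,k)², maximised at the centre k = 10: C(20,10)² = 34,134,779,536.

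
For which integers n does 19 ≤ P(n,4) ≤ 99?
4

Solution: P(3,4)=0; P(4,4)=24; P(5,4)=120. So valid n = 4.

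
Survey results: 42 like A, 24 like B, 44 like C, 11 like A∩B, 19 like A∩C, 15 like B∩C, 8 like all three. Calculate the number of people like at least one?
73
|A∪B∪C| = 42+24+44-11-19-15+8 = 73.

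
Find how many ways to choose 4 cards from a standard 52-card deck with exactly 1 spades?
118,807

Working:
13 spades and 39 non-spades: C(13,1) × C(39,3) = 13 × 9139 = 118,807.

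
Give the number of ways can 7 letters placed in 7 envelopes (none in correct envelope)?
1,854

Solution: Using D(n) = (n-1)[D(n-1) + D(n-2)]:
D(7) = (7-1) × [D(6) + D(5)]
      = 6 × [265 + 44]
      = 6 × 309
      = 1,854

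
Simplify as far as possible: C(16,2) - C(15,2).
C(16,2) - C(15,2) = C(15,1) = 15.

Answer: 15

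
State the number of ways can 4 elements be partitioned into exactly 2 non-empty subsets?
This equals S(4,2), the Stirling number of the 2nd kind.
Using the Stirling recurrence: S(n,k) = k·S(n-1,k) + S(n-1,k-1)
S(4,2) = 2·S(3,2) + S(3,1)
         = 2·3 + 1
         = 6 + 1
         = 7
Final answer: 7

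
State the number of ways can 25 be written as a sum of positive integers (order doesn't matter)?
Pentagonal recurrence p(n) = p(n−1) + p(n−2) − p(n−5) − p(n−7) + …: p(25) = p(24) + p(23) − p(20) − p(18) + p(13) + p(10) − p(3) = 1,575 + 1,255 − 627 − 385 + 101 + 42 − 3 = 1,958.
Final answer: 1,958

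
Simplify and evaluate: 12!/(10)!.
132

Explanation: This equals 12×11 = 132.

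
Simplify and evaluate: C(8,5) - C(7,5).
35

Working:
C(8,5) - C(7,5) = C(7,4) = 35.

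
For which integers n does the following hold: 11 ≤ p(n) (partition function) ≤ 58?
6, 7, 8, 9, 10, 11

Tabulating p(n) via p(n) = p(n−1) + p(n−2) − p(n−5) − p(n−7) + …: p(5)=7; p(6)=11; p(7)=15; p(8)=22; p(9)=30; p(10)=42; p(11)=56; p(12)=77. So valid n = 6, 7, 8, 9, 10, 11.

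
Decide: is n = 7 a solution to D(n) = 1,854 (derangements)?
Yes

Working:
D(7) = (7-1)·[D(6) + D(5)] = 6·[265 + 44] = 1,854, which equals 1,854.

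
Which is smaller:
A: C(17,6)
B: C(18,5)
B

A=C(17,6)=12,376, B=C(18,5)=8,568.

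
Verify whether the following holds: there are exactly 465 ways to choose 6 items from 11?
False
C(11,6) = 462 ≠ 465.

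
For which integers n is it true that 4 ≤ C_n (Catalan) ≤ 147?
C_2=2; C_3=5; C_4=14; C_5=42; C_6=132; C_7=429. So valid n = 3, 4, 5, 6.
Final answer: 3, 4, 5, 6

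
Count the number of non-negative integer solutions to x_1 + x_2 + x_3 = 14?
C(14+3-1, 3-1) = 120.

Answer: 120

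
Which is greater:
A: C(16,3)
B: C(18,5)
B

A=C(16,3)=560, B=C(18,5)=8,568.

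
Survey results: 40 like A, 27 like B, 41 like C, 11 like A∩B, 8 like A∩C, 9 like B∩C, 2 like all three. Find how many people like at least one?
82

|A∪B∪C| = 40+27+41-11-8-9+2 = 82.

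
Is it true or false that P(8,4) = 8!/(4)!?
Permutation formula P(n,k) = n!/(n-k)!: 8!/4! = 40,320/24 = 1,680 = P(8,4). The statement holds.

Answer: True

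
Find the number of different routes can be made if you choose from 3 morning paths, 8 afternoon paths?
24

Working:
By the multiplication principle: 3 × 8 = 24.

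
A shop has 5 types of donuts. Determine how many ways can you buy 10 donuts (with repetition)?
Stars and bars: C(10+5-1, 10) = C(14, 10) = 1,001.

Answer: 1,001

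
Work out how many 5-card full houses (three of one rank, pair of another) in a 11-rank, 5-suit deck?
11,000
Triple rank: 11. Triple suits: C(5,3)=10. Pair rank: 10. Pair suits: C(5,2)=10. Total: 11,000.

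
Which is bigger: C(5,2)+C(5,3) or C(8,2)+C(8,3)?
First=20, Second=84.
Final answer: C(8,2)+C(8,3)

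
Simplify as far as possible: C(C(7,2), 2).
C(7,2) = 21, then C(21, 2) = 210.
Final answer: 210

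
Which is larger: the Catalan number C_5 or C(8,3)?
C(8,3)

Reasoning: C_5 = C(10,5)/(5+1) = 252/6 = 42; C(8,3) = 56.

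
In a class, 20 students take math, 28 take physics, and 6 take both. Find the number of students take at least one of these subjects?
|A∪B| = |A|+|B|-|A∩B| = 20+28-6 = 42.
Final answer: 42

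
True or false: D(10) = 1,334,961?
Derangements of 10 elements: D(10) = (10-1)·[D(9) + D(8)] = 9·[133,496 + 14,833] = 1,334,961.
Final answer: True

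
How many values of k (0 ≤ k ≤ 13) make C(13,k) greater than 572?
6

Solution: Row 13 is unimodal and symmetric about k=13/2. C(13,3)=286 ≤ 572; C(13,4)=715 > 572; by symmetry C(13,k) > 572 for k = 4..9. That's 9 - 4 + 1 = 6 values.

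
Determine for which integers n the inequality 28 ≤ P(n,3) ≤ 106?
5

Working:
P(4,3)=24; P(5,3)=60; P(6,3)=120. So valid n = 5.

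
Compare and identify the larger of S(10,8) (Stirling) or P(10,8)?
S(10,8) = 8·S(9,8) + S(9,7) = 8·36 + 462 = 750; P(10,8) = 1,814,400.
Final answer: P(10,8)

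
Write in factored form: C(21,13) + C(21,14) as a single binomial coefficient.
By Pascal's identity: C(21,13) + C(21,14) = C(22,14) = 319,770.
Final answer: C(22,14)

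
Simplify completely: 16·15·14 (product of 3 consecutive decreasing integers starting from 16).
3,360

Reasoning: This is P(16,3) = 16!/(13)! = 3,360.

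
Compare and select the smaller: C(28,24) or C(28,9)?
C(28,24)

Solution: C(28,24)=20,475, C(28,9)=6,906,900.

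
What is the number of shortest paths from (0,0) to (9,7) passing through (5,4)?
To (5,4): C(9,5)=126. From there: C(7,4)=35. Total: 4,410.

Answer: 4,410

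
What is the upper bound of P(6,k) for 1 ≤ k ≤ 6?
720

Solution: P(6,k) increases in k, so maximum at k = 6: 6! = 720.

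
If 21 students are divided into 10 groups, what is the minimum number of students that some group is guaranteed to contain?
3

Reasoning: Pigeonhole: ⌈21/10⌉ = 3.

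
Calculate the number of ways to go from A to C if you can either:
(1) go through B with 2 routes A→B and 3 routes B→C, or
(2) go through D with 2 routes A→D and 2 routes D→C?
10

Working:
Route via B: 2×3=6. Route via D: 2×2=4. Total: 10.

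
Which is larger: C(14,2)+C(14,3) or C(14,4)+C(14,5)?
First=455, Second=3,003.
Final answer: C(14,4)+C(14,5)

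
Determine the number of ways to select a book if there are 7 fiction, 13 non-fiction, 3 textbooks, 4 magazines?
27

Explanation: By the addition principle: 7 + 13 + 3 + 4 = 27.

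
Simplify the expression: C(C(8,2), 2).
378

Reasoning: C(8,2) = 28, then C(28, 2) = 378.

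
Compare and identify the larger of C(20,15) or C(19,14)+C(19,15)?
Equal

By Pascal's identity: C(20,15) = C(19,14)+C(19,15) = 15,504. Equal.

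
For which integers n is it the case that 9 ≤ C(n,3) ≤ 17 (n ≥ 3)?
5

Working:
C(4,3)=4; C(5,3)=10; C(6,3)=20. So valid n = 5.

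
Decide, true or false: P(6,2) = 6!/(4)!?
Permutation formula P(n,k) = n!/(n-k)!: 6!/4! = 720/24 = 30 = P(6,2). The statement holds.
Final answer: True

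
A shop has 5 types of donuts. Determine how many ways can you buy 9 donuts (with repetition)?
Stars and bars: C(9+5-1, 9) = C(13, 9) = 715.

Answer: 715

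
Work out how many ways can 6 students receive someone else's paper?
265

Using D(n) = (n-1)[D(n-1) + D(n-2)]:
D(6) = (6-1) × [D(5) + D(4)]
      = 5 × [44 + 9]
      = 5 × 53
      = 265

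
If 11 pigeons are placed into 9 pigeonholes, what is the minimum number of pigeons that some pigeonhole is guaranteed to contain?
2

Solution: Pigeonhole: ⌈11/9⌉ = 2.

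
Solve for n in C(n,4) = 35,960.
32

Explanation: C(n,4) = n(n−1)(n−2)(n−3)/4! is increasing in n, and n(n−1)(n−2)(n−3) = 4!·35,960 = 863,040 ≈ (n−1.5)^4 gives n ≈ 32.0. Check: C(30,4) = 27,405, C(31,4) = 31,465, C(32,4) = 35,960 ✓. So n = 32.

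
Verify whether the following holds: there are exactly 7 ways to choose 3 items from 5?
False
C(5,3) = 10 ≠ 7.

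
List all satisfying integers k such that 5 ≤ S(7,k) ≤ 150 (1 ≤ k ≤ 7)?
S(7,1)=1; S(7,2)=63; S(7,3)=301; S(7,4)=350; S(7,5)=140; S(7,6)=21; S(7,7)=1. So valid k = 2, 5, 6.

Answer: 2, 5, 6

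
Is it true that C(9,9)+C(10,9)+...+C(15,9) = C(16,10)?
True

Hockey stick identity gives Σ = C(16,10) = 8,008; RHS C(16,10) = 8,008.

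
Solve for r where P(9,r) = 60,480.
6

Explanation: P(9,r) = 9·8·…·(9−r+1), a product of r factors. Multiplying down from 9: 9 = 9; 9·8 = 72; 9·8·7 = 504; 9·8·7·6 = 3,024; 9·8·7·6·5 = 15,120; 9·8·7·6·5·4 = 60,480 ✓ (6 factors). So r = 6.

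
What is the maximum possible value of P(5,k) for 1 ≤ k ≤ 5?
P(5,k) increases in k, so maximum at k = 5: 5! = 120.

Answer: 120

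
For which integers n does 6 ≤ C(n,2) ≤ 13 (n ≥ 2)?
C(3,2)=3; C(4,2)=6; C(5,2)=10; C(6,2)=15. So valid n = 4, 5.
Final answer: 4, 5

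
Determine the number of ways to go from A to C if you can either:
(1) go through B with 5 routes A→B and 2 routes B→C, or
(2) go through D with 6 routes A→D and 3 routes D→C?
Route via B: 5×2=10. Route via D: 6×3=18. Total: 28.

Answer: 28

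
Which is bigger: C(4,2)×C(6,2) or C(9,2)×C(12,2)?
C(4,2)×C(6,2)=90, C(9,2)×C(12,2)=2,376.
Final answer: C(9,2)×C(12,2)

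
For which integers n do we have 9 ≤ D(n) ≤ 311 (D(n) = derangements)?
4, 5, 6

Reasoning: Using D(n) = (n−1)[D(n−1) + D(n−2)] with D(1)=0, D(2)=1: D(3)=2; D(4)=9; D(5)=44; D(6)=265; D(7)=1,854. So valid n = 4, 5, 6.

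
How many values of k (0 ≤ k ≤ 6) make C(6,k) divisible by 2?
3
Checking C(6,k) mod 2 for k = 0..6: divisible at k = 1, 3, 5. That's 3 values.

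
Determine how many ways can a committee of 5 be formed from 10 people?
252
C(10,5) = 10! / (5! × (10-5)!)
         = 10! / (5! × 5!)
         = 252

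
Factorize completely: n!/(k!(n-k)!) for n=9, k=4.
C(9,4) = 126

Reasoning: This is the binomial coefficient C(9,4) = 126.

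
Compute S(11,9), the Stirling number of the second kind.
Using the Stirling recurrence: S(n,k) = k·S(n-1,k) + S(n-1,k-1)
S(11,9) = 9·S(10,9) + S(10,8)
         = 9·45 + 750
         = 405 + 750
         = 1,155

Answer: 1,155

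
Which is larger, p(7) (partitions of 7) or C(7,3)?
C(7,3)

Reasoning: Pentagonal recurrence p(n) = p(n−1) + p(n−2) − p(n−5) − p(n−7) + …: p(7) = p(6) + p(5) − p(2) − p(0) = 11 + 7 − 2 − 1 = 15; C(7,3) = 35.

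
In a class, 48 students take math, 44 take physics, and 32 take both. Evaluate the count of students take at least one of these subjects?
60

Explanation: |A∪B| = |A|+|B|-|A∩B| = 48+44-32 = 60.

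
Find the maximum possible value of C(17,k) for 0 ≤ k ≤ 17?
Maximum at k = 8 or k = 9: C(17,8) = 24,310.

Answer: 24,310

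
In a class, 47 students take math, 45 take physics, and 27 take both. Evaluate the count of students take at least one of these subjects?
|A∪B| = |A|+|B|-|A∩B| = 47+45-27 = 65.

Answer: 65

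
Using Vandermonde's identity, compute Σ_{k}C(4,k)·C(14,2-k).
153

Reasoning: = C(4+14,2) = C(18,2) = 153.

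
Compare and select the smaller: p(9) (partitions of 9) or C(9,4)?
Pentagonal recurrence p(n) = p(n−1) + p(n−2) − p(n−5) − p(n−7) + …: p(9) = p(8) + p(7) − p(4) − p(2) = 22 + 15 − 5 − 2 = 30; C(9,4) = 126.
Final answer: p(9)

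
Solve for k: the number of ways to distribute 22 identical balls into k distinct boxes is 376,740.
7

Working:
Stars and bars: the count is C(22+k−1, k−1), increasing in k. k=5: C(26,4) = 14,950, k=6: C(27,5) = 80,730, k=7: C(28,6) = 376,740 ✓. So k = 7.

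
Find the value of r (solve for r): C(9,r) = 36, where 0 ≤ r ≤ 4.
2

Explanation: C(9,r) is increasing for 0 ≤ r ≤ 4. Stepping up (C(9,r+1) = C(9,r)·(9−r)/(r+1)): C(9,1) = 9, C(9,2) = 36 ✓. So r = 2.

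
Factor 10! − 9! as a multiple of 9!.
9 × 9! = 3,265,920

Reasoning: 10! − 9! = 10·9! − 9! = (10 − 1)·9! = 9 × 9! = 3,265,920.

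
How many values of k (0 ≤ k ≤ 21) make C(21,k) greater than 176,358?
6

Solution: Row 21 is unimodal and symmetric about k=21/2. C(21,7)=116,280 ≤ 176,358; C(21,8)=203,490 > 176,358; by symmetry C(21,k) > 176,358 for k = 8..13. That's 13 - 8 + 1 = 6 values.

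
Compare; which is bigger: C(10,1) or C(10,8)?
C(10,8)

Explanation: C(10,1)=10, C(10,8)=45.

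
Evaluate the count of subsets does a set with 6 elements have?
64
Each element can be included or excluded: 2^6 = 64.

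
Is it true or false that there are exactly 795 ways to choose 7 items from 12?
C(12,7) = 792 ≠ 795.

Answer: False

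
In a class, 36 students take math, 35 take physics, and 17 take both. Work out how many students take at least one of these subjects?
54

Reasoning: |A∪B| = |A|+|B|-|A∩B| = 36+35-17 = 54.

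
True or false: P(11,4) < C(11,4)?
False

Working:
P(11,4) = 7,920 and C(11,4) = 330; P(n,r) = r! × C(n,r) so P > C whenever r ≥ 2.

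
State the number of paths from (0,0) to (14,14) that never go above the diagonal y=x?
Counted by the Catalan number C_14: C_14 = C(28,14)/(14+1) = 40,116,600/15 = 2,674,440.
Final answer: 2,674,440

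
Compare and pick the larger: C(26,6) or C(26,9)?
C(26,9)
C(26,6)=230,230, C(26,9)=3,124,550.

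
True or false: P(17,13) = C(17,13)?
False
P(17,13) = 14,820,309,504,000 and C(17,13) = 2,380; P(n,r) = r! × C(n,r) so P > C whenever r ≥ 2.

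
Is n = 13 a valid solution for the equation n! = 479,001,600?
No
13! = 13·12! = 13·479,001,600 = 6,227,020,800, which does not equal 479,001,600.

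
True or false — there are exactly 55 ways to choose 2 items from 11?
True
C(11,2) = 55.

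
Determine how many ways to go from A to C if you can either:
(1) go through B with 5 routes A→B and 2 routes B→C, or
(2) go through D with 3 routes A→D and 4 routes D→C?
22

Route via B: 5×2=10. Route via D: 3×4=12. Total: 22.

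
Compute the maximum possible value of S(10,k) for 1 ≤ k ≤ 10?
Row S(10,k) for k = 1..10 (via S(n,k) = k·S(n−1,k) + S(n−1,k−1)): 1, 511, 9,330, 34,105, 42,525, 22,827, 5,880, 750, 45, 1. The row is unimodal; maximum at k = 5: 42,525.
Final answer: 42,525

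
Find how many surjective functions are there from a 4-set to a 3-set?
36

Explanation: Onto functions = 3! × S(4,3)
First compute S(4,3) via recurrence:
Using the Stirling recurrence: S(n,k) = k·S(n-1,k) + S(n-1,k-1)
S(4,3) = 3·S(3,3) + S(3,2)
         = 3·1 + 3
         = 3 + 3
         = 6
Then: 6 × 6 = 36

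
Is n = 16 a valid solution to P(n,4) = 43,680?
P(16,4) = 16·15·14·13 = 43,680, which equals 43,680.
Final answer: Yes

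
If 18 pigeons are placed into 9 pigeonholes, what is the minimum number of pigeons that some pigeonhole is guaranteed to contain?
2

Working:
Pigeonhole: ⌈18/9⌉ = 2.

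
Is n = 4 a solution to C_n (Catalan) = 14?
Yes

Reasoning: C_4 = C(8,4)/(4+1) = 70/5 = 14, which equals 14.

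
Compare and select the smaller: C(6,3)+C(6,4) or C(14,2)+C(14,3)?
First=35, Second=455.
Final answer: C(6,3)+C(6,4)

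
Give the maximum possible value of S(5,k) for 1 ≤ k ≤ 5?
25

Reasoning: Row S(5,k) for k = 1..5 (via S(n,k) = k·S(n−1,k) + S(n−1,k−1)): 1, 15, 25, 10, 1. The row is unimodal; maximum at k = 3: 25.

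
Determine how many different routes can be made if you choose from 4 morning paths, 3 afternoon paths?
12

Working:
By the multiplication principle: 4 × 3 = 12.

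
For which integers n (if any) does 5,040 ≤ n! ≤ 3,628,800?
7, 8, 9, 10

Solution: n! is strictly increasing; 7! = 5,040 and 10! = 3,628,800, so valid n = 7, 8, 9, 10.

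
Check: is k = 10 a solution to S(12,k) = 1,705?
Yes
S(12,10) = 10·S(11,10) + S(11,9) = 10·55 + 1,155 = 1,705, which equals 1,705.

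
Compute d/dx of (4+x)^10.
10(4+x)^9

Using the power rule: d/dx (4+x)^10 = 10(4+x)^{9}.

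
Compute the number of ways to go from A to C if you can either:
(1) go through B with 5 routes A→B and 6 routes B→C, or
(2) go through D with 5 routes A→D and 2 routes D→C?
40

Route via B: 5×6=30. Route via D: 5×2=10. Total: 40.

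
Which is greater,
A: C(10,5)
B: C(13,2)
A=C(10,5)=252, B=C(13,2)=78.
Final answer: A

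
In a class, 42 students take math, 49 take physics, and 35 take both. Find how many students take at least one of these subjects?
56

Working:
|A∪B| = |A|+|B|-|A∩B| = 42+49-35 = 56.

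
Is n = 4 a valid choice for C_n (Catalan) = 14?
C_4 = C(8,4)/(4+1) = 70/5 = 14, which equals 14.

Answer: Yes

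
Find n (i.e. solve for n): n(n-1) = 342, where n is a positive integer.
19
n² − n − 342 = 0, so n = (1 ± √(1 + 4·342))/2 = (1 ± √1,369)/2 = (1 ± 37)/2, i.e. n = 19 or n = -18. Taking the positive root, n = 19 (check: 19×18 = 342).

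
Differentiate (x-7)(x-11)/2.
(2x - 18)/2

Explanation: d/dx[(x-7)(x-11)] = (x-11) + (x-7) = 2x - 18. Dividing by 2 gives (2x - 18)/2.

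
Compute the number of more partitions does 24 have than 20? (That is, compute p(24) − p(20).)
948

Reasoning: Pentagonal recurrence p(n) = p(n−1) + p(n−2) − p(n−5) − p(n−7) + …: p(24) = p(23) + p(22) − p(19) − p(17) + p(12) + p(9) − p(2) = 1,255 + 1,002 − 490 − 297 + 77 + 30 − 2 = 1,575.
p(20) = p(19) + p(18) − p(15) − p(13) + p(8) + p(5) = 490 + 385 − 176 − 101 + 22 + 7 = 627.
Difference = 1,575 − 627 = 948.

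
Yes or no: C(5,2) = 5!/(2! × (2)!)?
No

Solution: The correct denominator is 2!×3!, giving C(5,2) = 10; the stated RHS is 5!/(2!×2!) = 30 ≠ 10, so the statement does not hold.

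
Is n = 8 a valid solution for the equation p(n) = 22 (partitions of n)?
Pentagonal recurrence p(n) = p(n−1) + p(n−2) − p(n−5) − p(n−7) + …: p(8) = p(7) + p(6) − p(3) − p(1) = 15 + 11 − 3 − 1 = 22, which equals 22.

Answer: Yes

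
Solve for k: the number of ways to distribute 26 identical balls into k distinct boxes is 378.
3

Working:
Stars and bars: the count is C(26+k−1, k−1), increasing in k. k=2: C(27,1) = 27, k=3: C(28,2) = 378 ✓. So k = 3.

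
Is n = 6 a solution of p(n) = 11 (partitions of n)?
Yes
Pentagonal recurrence p(n) = p(n−1) + p(n−2) − p(n−5) − p(n−7) + …: p(6) = p(5) + p(4) − p(1) = 7 + 5 − 1 = 11, which equals 11.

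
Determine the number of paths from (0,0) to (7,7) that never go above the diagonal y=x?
Counted by the Catalan number C_7: C_7 = C(14,7)/(7+1) = 3,432/8 = 429.
Final answer: 429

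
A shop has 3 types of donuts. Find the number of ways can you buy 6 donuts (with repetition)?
28

Reasoning: Stars and bars: C(6+3-1, 6) = C(8, 6) = 28.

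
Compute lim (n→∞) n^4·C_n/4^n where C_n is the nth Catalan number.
∞

Working:
C_n ~ 4^n/(n^(3/2)√π), so n^4·C_n/4^n ~ n^(4 − 3/2)/√π → ∞.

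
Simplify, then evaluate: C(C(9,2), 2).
C(9,2) = 36, then C(36, 2) = 630.
Final answer: 630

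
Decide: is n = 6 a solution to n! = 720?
Yes
6! = 6·5! = 6·120 = 720, which equals 720.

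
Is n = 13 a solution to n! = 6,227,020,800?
Yes

Reasoning: 13! = 13·12! = 13·479,001,600 = 6,227,020,800, which equals 6,227,020,800.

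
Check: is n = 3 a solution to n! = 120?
No

Explanation: 3! = 3·2! = 3·2 = 6, which does not equal 120.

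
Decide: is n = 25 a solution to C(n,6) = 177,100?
Yes

Solution: C(25,6) = 25·24·23·22·21·20/6! = 127,512,000/720 = 177,100, which equals 177,100.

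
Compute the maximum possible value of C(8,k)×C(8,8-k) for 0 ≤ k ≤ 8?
C(8,k)·C(8,8-k) = C(8,k)², maximised at the centre k = 4: C(8,4)² = 4,900.

Answer: 4,900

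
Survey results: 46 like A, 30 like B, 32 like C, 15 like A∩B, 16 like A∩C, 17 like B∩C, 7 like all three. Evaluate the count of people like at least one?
67
|A∪B∪C| = 46+30+32-15-16-17+7 = 67.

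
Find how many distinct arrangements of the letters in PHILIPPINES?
1,108,800
Word has 11 letters (P=3, H=1, I=3, L=1, N=1, E=1, S=1). Arrangements: 11!/Π(k!) = 1,108,800.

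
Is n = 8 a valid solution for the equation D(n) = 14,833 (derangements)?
Yes
D(8) = (8-1)·[D(7) + D(6)] = 7·[1,854 + 265] = 14,833, which equals 14,833.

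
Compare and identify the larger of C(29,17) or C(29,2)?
C(29,17)=51,895,935, C(29,2)=406.
Final answer: C(29,17)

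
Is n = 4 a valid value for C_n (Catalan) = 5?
No

Working:
C_4 = C(8,4)/(4+1) = 70/5 = 14, which does not equal 5.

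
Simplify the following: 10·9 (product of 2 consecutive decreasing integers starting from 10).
90

Working:
This is P(10,2) = 10!/(8)! = 90.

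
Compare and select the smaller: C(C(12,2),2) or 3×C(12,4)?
C(C(12,2),2)=2,145, 3×C(12,4)=1,485.

Answer: 3×C(12,4)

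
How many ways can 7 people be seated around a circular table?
720

Reasoning: Circular arrangements: (7-1)! = 720.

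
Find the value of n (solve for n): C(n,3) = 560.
16

Solution: C(n,3) = n(n−1)(n−2)/3! is increasing in n, and n(n−1)(n−2) = 3!·560 = 3,360 ≈ (n−1)^3 gives n ≈ 16.0. Check: C(14,3) = 364, C(15,3) = 455, C(16,3) = 560 ✓. So n = 16.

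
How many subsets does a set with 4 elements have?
16

Explanation: Each element can be included or excluded: 2^4 = 16.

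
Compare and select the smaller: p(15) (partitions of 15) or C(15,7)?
Pentagonal recurrence p(n) = p(n−1) + p(n−2) − p(n−5) − p(n−7) + …: p(15) = p(14) + p(13) − p(10) − p(8) + p(3) + p(0) = 135 + 101 − 42 − 22 + 3 + 1 = 176; C(15,7) = 6,435.
Final answer: p(15)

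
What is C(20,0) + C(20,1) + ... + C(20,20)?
1,048,576

Explanation: Sum of binomial coefficients = 2^20 = 1,048,576.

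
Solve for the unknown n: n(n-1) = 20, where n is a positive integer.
5
n² − n − 20 = 0, so n = (1 ± √(1 + 4·20))/2 = (1 ± √81)/2 = (1 ± 9)/2, i.e. n = 5 or n = -4. Taking the positive root, n = 5 (check: 5×4 = 20).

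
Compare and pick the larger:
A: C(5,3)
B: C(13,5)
B

A=C(5,3)=10, B=C(13,5)=1,287.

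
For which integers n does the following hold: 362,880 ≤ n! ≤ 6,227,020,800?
9, 10, 11, 12, 13

Reasoning: n! is strictly increasing; 9! = 362,880 and 13! = 6,227,020,800, so valid n = 9, 10, 11, 12, 13.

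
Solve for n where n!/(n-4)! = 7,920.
11

n!/(n-4)! = n×(n-1)×(n-2)×(n-3), a product of 4 consecutive integers ≈ (n−1.5)^4. 7,920^(1/4) + 1.5 ≈ 10.9; check n = 11: 11×10×9×8 = 7,920 ✓. So n = 11.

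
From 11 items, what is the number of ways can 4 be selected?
330

Working:
C(11,4) = 11! / (4! × (11-4)!)
         = 11! / (4! × 7!)
         = 330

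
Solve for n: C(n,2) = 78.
C(n,2) = n(n−1)/2! is increasing in n, and n(n−1) = 2!·78 = 156 ≈ (n−0.5)^2 gives n ≈ 13.0. Check: C(11,2) = 55, C(12,2) = 66, C(13,2) = 78 ✓. So n = 13.

Answer: 13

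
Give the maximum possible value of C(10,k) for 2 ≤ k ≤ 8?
C(10,k) is maximised at the centre of the row: C(10,5) = 252.

Answer: 252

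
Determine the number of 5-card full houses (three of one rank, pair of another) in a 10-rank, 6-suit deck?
27,000

Working:
Triple rank: 10. Triple suits: C(6,3)=20. Pair rank: 9. Pair suits: C(6,2)=15. Total: 27,000.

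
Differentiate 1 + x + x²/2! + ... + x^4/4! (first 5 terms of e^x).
1 + x + x²/2! + ... + x^3/3!

Differentiating term by term gives the first 4 terms of e^x.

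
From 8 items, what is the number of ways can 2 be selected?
28

Reasoning: C(8,2) = 8! / (2! × (8-2)!)
         = 8! / (2! × 6!)
         = 28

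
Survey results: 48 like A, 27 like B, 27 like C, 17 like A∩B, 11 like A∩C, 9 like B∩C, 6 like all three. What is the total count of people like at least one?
71

Working:
|A∪B∪C| = 48+27+27-17-11-9+6 = 71.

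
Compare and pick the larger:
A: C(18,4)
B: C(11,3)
A

Explanation: A=C(18,4)=3,060, B=C(11,3)=165.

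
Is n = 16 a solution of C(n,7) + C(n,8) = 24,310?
C(16,7) + C(16,8) = 11,440 + 12,870 = 24,310, which equals 24,310.
Final answer: Yes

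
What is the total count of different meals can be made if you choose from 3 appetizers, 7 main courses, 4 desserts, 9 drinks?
756

Working:
By the multiplication principle: 3 × 7 × 4 × 9 = 756.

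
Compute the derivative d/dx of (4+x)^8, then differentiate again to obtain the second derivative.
56(4+x)^6
First derivative: 8(4+x)^{7}. Second derivative: 8·7·(4+x)^{6} = 56(4+x)^{6}.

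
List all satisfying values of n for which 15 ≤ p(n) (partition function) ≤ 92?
7, 8, 9, 10, 11, 12

Working:
Tabulating p(n) via p(n) = p(n−1) + p(n−2) − p(n−5) − p(n−7) + …: p(6)=11; p(7)=15; p(8)=22; p(9)=30; p(10)=42; p(11)=56; p(12)=77; p(13)=101. So valid n = 7, 8, 9, 10, 11, 12.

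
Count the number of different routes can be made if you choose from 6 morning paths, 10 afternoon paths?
60

Working:
By the multiplication principle: 6 × 10 = 60.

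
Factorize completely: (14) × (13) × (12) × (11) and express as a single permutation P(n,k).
P(14,4) = 14!/(10)!

Reasoning: Product of 4 consecutive descending integers starting at 14: P(14,4) = 14!/10! = 24,024.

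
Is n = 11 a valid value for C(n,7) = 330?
Yes

Working:
C(11,7) = 11·10·9·8·7·6·5/7! = 1,663,200/5,040 = 330, which equals 330.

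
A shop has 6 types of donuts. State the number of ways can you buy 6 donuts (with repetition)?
462

Explanation: Stars and bars: C(6+6-1, 6) = C(11, 6) = 462.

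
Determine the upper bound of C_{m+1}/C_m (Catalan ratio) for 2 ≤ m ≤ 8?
17/5

Working:
C_{m+1}/C_m = 2(2m+1)/(m+2), which increases with m. Maximum at m = 8: 2·17/10 = 17/5.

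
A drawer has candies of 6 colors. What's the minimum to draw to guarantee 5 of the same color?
25

Solution: Worst case: 4 of each = 24. One more: 25.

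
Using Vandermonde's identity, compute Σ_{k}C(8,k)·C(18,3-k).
2,600

= C(8+18,3) = C(26,3) = 2,600.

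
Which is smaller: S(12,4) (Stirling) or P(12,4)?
P(12,4)

Reasoning: S(12,4) = 4·S(11,4) + S(11,3) = 4·145,750 + 28,501 = 611,501; P(12,4) = 11,880.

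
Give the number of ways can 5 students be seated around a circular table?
Circular arrangements: (5-1)! = 24.
Final answer: 24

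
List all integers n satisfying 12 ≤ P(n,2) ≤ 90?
4, 5, 6, 7, 8, 9, 10
P(3,2)=6; P(4,2)=12; P(5,2)=20; P(6,2)=30; P(7,2)=42; P(8,2)=56; P(9,2)=72; P(10,2)=90; P(11,2)=110. So valid n = 4, 5, 6, 7, 8, 9, 10.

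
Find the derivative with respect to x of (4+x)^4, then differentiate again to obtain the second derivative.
12(4+x)^2

Working:
First derivative: 4(4+x)^{3}. Second derivative: 4·3·(4+x)^{2} = 12(4+x)^{2}.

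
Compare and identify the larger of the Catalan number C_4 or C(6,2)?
C(6,2)
C_4 = C(8,4)/(4+1) = 70/5 = 14; C(6,2) = 15.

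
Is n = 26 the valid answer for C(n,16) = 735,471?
No

Working:
C(26,16) = 26·25·24·23·22·21·20·19·18·17·16·15·14·13·12·11/16! = 111,136,315,345,735,680,000/20,922,789,888,000 = 5,311,735, which does not equal 735,471.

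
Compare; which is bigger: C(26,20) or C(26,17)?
C(26,17)
C(26,20)=230,230, C(26,17)=3,124,550.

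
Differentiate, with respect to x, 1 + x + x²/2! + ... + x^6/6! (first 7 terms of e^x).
Differentiating term by term gives the first 6 terms of e^x.

Answer: 1 + x + x²/2! + ... + x^5/5!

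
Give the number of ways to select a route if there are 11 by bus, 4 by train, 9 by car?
24
By the addition principle: 11 + 4 + 9 = 24.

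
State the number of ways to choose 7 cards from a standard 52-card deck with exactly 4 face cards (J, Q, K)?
4,890,600
12 face cards and 40 non-face cards: C(12,4) × C(40,3) = 495 × 9,880 = 4,890,600.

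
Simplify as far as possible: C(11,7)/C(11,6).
5/7

Reasoning: C(n,k+1)/C(n,k) = (n−k)/(k+1). Here (11−6)/(6+1) = 5/7 = 5/7.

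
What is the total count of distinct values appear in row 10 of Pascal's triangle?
6

Solution: Row 10 has entries C(10,0)..C(10,10); by symmetry C(10,k)=C(10,10-k), giving 6 distinct values.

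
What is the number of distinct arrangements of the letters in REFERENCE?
7,560

Word has 9 letters (R=2, E=4, F=1, N=1, C=1). Arrangements: 9!/Π(k!) = 7,560.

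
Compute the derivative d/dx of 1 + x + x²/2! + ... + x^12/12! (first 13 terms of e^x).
Differentiating term by term gives the first 12 terms of e^x.
Final answer: 1 + x + x²/2! + ... + x^11/11!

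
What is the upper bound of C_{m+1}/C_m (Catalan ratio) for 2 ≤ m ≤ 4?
3

C_{m+1}/C_m = 2(2m+1)/(m+2), which increases with m. Maximum at m = 4: 2·9/6 = 3.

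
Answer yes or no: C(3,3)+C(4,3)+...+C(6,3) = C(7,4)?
Yes

Working:
Hockey stick identity gives Σ = C(7,4) = 35; RHS C(7,4) = 35.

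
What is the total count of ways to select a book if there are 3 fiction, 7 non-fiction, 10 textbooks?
20

Reasoning: By the addition principle: 3 + 7 + 10 = 20.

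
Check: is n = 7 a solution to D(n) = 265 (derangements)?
No
D(7) = (7-1)·[D(6) + D(5)] = 6·[265 + 44] = 1,854, which does not equal 265.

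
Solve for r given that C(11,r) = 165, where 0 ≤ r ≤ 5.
3

Solution: C(11,r) is increasing for 0 ≤ r ≤ 5. Stepping up (C(11,r+1) = C(11,r)·(11−r)/(r+1)): C(11,1) = 11, C(11,2) = 55, C(11,3) = 165 ✓. So r = 3.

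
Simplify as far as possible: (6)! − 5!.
600

Working:
(6)! − 5! = (6)·5! − 5! = (6−1)·5! = 5·5! = 600.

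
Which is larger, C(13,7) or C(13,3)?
C(13,7)

Explanation: C(13,7)=1,716, C(13,3)=286.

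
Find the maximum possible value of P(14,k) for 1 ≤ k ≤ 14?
87,178,291,200

Reasoning: P(14,k) increases in k, so maximum at k = 14: 14! = 87,178,291,200.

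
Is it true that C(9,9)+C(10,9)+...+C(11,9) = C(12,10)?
True

Solution: Hockey stick identity gives Σ = C(12,10) = 66; RHS C(12,10) = 66.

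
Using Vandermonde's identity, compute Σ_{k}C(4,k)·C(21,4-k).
12,650

Solution: = C(4+21,4) = C(25,4) = 12,650.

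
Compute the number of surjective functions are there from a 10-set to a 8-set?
30,240,000
Onto functions = 8! × S(10,8)
First compute S(10,8) via recurrence:
Using the Stirling recurrence: S(n,k) = k·S(n-1,k) + S(n-1,k-1)
S(10,8) = 8·S(9,8) + S(9,7)
         = 8·36 + 462
         = 288 + 462
         = 750
Then: 40320 × 750 = 30,240,000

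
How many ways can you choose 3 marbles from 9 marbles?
C(9,3) = 9! / (3! × (9-3)!)
         = 9! / (3! × 6!)
         = 84
Final answer: 84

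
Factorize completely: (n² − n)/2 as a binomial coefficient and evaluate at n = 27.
(n² − n)/2 = n(n−1)/2 = C(n,2). At n = 27: C(27,2) = 351.

Answer: C(n,2); C(27,2) = 351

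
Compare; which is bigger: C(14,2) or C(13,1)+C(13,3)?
C(13,1)+C(13,3)

Explanation: C(14,2)=91; C(13,1)+C(13,3)=13+286=299.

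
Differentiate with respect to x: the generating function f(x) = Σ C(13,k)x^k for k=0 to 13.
Σ k·C(13,k)x^(k-1) for k=1 to 13

Explanation: Term-by-term differentiation gives Σ k·C(13,k)x^{k-1} for k=1 to 13.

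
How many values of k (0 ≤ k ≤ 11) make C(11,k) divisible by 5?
6

Explanation: Checking C(11,k) mod 5 for k = 0..11: divisible at k = 2, 3, 4, 7, 8, 9. That's 6 values.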